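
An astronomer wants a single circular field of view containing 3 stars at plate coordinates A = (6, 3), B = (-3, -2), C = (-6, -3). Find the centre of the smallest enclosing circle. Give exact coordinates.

Side lengths²: AB² = 106, AC² = 180, BC² = 10.
Since AC² = 180 ≥ 106 + 10 = 116, the angle opposite AC is not acute, so the smallest enclosing circle has AC as diameter.
Centre = midpoint of AC = (0, 0), r² = 180/4 = 45.
Centre = (0, 0).

(0, 0)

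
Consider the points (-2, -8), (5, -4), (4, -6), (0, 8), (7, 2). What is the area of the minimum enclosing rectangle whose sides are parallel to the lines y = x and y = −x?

171

In coordinates u = x + y, v = x − y the rectangle is axis-aligned; the map (x,y)→(u,v) scales areas by 2.
u-values: -10, 1, -2, 8, 9; range = 9 − (-10) = 19.
v-values: 6, 9, 10, -8, 5; range = 10 − (-8) = 18.
Area = (19 × 18) / 2 = 171.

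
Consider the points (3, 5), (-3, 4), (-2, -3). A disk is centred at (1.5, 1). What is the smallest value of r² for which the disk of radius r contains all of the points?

29.25

The required radius is the distance from (1.5, 1) to the farthest point.
Squared distances: 18.25, 29.25, 28.25.
Maximum is 29.25, attained at (-3, 4).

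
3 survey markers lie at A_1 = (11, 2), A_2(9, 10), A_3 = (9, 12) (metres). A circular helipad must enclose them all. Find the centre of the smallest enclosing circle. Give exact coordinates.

Side lengths²: A_1A_2² = 68, A_1A_3² = 104, A_2A_3² = 4.
Since A_1A_3² = 104 ≥ 68 + 4 = 72, the angle opposite A_1A_3 is not acute, so the smallest enclosing circle has A_1A_3 as diameter.
Centre = midpoint of A_1A_3 = (10, 7), r² = 104/4 = 26.
Centre = (10, 7).

(10, 7)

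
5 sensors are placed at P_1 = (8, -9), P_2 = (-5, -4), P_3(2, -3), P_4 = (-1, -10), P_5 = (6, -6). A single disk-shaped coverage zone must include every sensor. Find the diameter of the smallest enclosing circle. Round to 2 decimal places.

13.93

By Welzl's lemma the MEC is supported by two points (diametrically opposite) or three points (on a circumcircle).
The farthest pair is P_1–P_2 with squared distance 194. The circle on this segment as diameter has centre (1.5, -6.5) and r² = 194/4 = 48.5.
Check P_3: distance² to centre = 12.5 ≤ 48.5, so it lies inside.
All remaining points lie in this disk, and no smaller disk contains both endpoints, so this is the minimum enclosing circle.
Diameter = 2r = 2√(48.5) ≈ 13.93.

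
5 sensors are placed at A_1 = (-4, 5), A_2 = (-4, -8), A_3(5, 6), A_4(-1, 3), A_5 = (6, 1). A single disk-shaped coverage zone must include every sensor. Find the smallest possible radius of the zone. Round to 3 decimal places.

8.322

The minimum enclosing circle of a finite set is fixed by two of the points (as a diameter) or three (as a circumcircle).
The farthest pair is A_2–A_3 with squared distance 277. The circle on this segment as diameter has centre (0.5, -1) and r² = 277/4 = 69.25.
Check A_1: distance² to centre = 56.25 ≤ 69.25, so it lies inside.
All remaining points lie in this disk, and no smaller disk contains both endpoints, so this is the minimum enclosing circle.
r = √(69.25) ≈ 8.322.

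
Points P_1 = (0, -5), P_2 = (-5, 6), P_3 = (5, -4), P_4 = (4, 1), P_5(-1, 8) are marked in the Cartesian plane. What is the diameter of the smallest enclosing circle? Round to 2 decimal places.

14.14

By Welzl's lemma the MEC is supported by two points (diametrically opposite) or three points (on a circumcircle).
The farthest pair is P_2–P_3 with squared distance 200. The circle on this segment as diameter has centre (0, 1) and r² = 200/4 = 50.
Check P_1: distance² to centre = 36 ≤ 50, so it lies inside.
All remaining points lie in this disk, and no smaller disk contains both endpoints, so this is the minimum enclosing circle.
Diameter = 2r = 2√50 ≈ 14.14.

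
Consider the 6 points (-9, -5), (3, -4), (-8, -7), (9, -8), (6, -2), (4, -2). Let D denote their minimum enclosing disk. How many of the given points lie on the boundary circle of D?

A smallest enclosing disk is always determined by at most three of the input points on its boundary.
The farthest pair is (-9, -5)–(9, -8) with squared distance 333. The circle on this segment as diameter has centre (0, -6.5) and r² = 333/4 = 83.25.
Check (3, -4): distance² to centre = 15.25 ≤ 83.25, so it lies inside.
All remaining points lie in this disk, and no smaller disk contains both endpoints, so this is the minimum enclosing circle.
The points at distance exactly r from the centre are (-9, -5), (9, -8) — 2 points.

2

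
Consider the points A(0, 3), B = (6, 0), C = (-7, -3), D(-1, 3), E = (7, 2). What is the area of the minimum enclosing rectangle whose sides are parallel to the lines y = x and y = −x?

In coordinates u = x + y, v = x − y the rectangle is axis-aligned; the map (x,y)→(u,v) scales areas by 2.
u-values: 3, 6, -10, 2, 9; range = 9 − (-10) = 19.
v-values: -3, 6, -4, -4, 5; range = 6 − (-4) = 10.
Area = (19 × 10) / 2 = 95.

95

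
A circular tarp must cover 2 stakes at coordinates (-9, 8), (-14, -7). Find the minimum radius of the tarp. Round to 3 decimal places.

The smallest circle enclosing two points has them as diameter endpoints.
Centre = midpoint = (-11.5, 0.5); r² = |(-9, 8)−(-14, -7)|²/4 = 250/4 = 62.5.
r = √(62.5) ≈ 7.906.

7.906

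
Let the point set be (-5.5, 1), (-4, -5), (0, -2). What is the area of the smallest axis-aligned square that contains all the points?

The bounding box has width 5.5 and height 6.
An axis-aligned square enclosing the set must have side ≥ max(width, height).
So the minimum side is max(5.5, 6) = 6.
Area = 6² = 36.

36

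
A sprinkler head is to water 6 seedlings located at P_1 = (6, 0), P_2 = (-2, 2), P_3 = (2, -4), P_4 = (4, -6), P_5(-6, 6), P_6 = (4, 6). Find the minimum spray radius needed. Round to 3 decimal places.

7.810

The minimum enclosing circle of a finite set is fixed by two of the points (as a diameter) or three (as a circumcircle).
The farthest pair is P_4–P_5 with squared distance 244. The circle on this segment as diameter has centre (-1, 0) and r² = 244/4 = 61.
Check P_1: distance² to centre = 49 ≤ 61, so it lies inside.
All remaining points lie in this disk, and no smaller disk contains both endpoints, so this is the minimum enclosing circle.
r = √61 ≈ 7.810.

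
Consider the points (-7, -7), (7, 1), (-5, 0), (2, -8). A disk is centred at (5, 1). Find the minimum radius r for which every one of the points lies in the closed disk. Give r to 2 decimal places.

14.42

The required radius is the distance from (5, 1) to the farthest point.
Squared distances: 208, 4, 101, 90.
Maximum is 208, attained at (-7, -7).
r = √208 ≈ 14.42.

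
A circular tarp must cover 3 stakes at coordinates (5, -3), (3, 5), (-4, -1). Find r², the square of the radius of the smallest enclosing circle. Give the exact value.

26.5625

Call the three points A, B, C in the order given.
Side lengths²: AB² = 68, AC² = 85, BC² = 85.
Since BC² = 85 < 85 + 68 = 153, the triangle is acute, so the smallest enclosing circle is the circumcircle.
Circumcentre = (1, 0.25), r² = 26.5625.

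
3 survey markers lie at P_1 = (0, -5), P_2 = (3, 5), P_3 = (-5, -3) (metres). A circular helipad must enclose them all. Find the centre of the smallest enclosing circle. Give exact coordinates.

(-9/14, 9/14)

Side lengths²: P_1P_2² = 109, P_1P_3² = 29, P_2P_3² = 128.
Since P_2P_3² = 128 < 109 + 29 = 138, the triangle is acute, so the smallest enclosing circle is the circumcircle.
Circumcentre = (-9/14, 9/14), r² = 3161/98.
Centre = (-9/14, 9/14).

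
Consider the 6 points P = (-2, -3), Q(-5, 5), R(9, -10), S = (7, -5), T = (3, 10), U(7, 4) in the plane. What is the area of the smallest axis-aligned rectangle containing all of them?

280

x ranges over [-5, 9], width 14.
y ranges over [-10, 10], height 20.
Area = 14 × 20 = 280.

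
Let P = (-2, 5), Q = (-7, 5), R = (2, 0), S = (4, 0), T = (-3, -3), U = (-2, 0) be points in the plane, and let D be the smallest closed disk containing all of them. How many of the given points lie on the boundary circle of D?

2

By Welzl's lemma the MEC is supported by two points (diametrically opposite) or three points (on a circumcircle).
The farthest pair is Q–S with squared distance 146. The circle on this segment as diameter has centre (-1.5, 2.5) and r² = 146/4 = 36.5.
Check P: distance² to centre = 6.5 ≤ 36.5, so it lies inside.
All remaining points lie in this disk, and no smaller disk contains both endpoints, so this is the minimum enclosing circle.
The points at distance exactly r from the centre are Q, S — 2 points.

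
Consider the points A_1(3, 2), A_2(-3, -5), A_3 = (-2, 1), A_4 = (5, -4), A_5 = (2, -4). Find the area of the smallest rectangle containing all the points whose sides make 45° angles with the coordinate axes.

78

In coordinates u = x + y, v = x − y the rectangle is axis-aligned; the map (x,y)→(u,v) scales areas by 2.
u-values: 5, -8, -1, 1, -2; range = 5 − (-8) = 13.
v-values: 1, 2, -3, 9, 6; range = 9 − (-3) = 12.
Area = (13 × 12) / 2 = 78.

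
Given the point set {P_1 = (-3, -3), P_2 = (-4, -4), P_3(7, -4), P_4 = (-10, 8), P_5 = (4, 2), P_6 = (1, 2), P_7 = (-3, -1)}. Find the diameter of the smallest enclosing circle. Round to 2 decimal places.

By Welzl's lemma the MEC is supported by two points (diametrically opposite) or three points (on a circumcircle).
The farthest pair is P_3–P_4 with squared distance 433. The circle on this segment as diameter has centre (-1.5, 2) and r² = 433/4 = 108.25.
Check P_1: distance² to centre = 27.25 ≤ 108.25, so it lies inside.
All remaining points lie in this disk, and no smaller disk contains both endpoints, so this is the minimum enclosing circle.
Diameter = 2r = 2√(108.25) ≈ 20.81.

20.81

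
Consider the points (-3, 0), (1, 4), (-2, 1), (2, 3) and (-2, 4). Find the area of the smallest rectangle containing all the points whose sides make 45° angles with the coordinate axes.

20

In coordinates u = x + y, v = x − y the rectangle is axis-aligned; the map (x,y)→(u,v) scales areas by 2.
u-values: -3, 5, -1, 5, 2; range = 5 − (-3) = 8.
v-values: -3, -3, -3, -1, -6; range = -1 − (-6) = 5.
Area = (8 × 5) / 2 = 20.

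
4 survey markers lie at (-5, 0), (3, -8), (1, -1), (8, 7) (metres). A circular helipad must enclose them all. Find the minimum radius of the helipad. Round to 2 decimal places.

A smallest enclosing disk is always determined by at most three of the input points on its boundary.
The minimum enclosing circle is determined by three boundary points: (-5, 0), (3, -8), (8, 7).
Their circumcentre is (3.25, 0.25) with r² = 68.125.
The farthest remaining point (1, -1) is at distance² 6.625 ≤ 68.125.
r = √(68.125) ≈ 8.25.

8.25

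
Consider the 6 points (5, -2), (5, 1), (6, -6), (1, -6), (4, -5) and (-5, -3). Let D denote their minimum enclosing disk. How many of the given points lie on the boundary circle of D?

3

A smallest enclosing disk is always determined by at most three of the input points on its boundary.
The minimum enclosing circle is determined by three boundary points: (5, 1), (6, -6), (-5, -3).
Their circumcentre is (32/37, -117/37) with r² = 47125/1369.
The farthest remaining point (5, -2) is at distance² 25258/1369 ≤ 47125/1369.
The points at distance exactly r from the centre are (5, 1), (6, -6), (-5, -3) — 3 points.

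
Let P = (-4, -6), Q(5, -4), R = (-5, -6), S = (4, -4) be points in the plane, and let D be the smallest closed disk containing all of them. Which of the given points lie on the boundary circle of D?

Q, R

A smallest enclosing disk is always determined by at most three of the input points on its boundary.
The farthest pair is Q–R with squared distance 104. The circle on this segment as diameter has centre (0, -5) and r² = 104/4 = 26.
Check P: distance² to centre = 17 ≤ 26, so it lies inside.
All remaining points lie in this disk, and no smaller disk contains both endpoints, so this is the minimum enclosing circle.
The points at distance exactly r from the centre are Q, R — 2 points.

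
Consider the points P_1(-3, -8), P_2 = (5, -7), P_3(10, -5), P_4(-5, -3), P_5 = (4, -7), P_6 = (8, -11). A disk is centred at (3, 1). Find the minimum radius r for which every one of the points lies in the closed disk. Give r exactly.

13

The required radius is the distance from (3, 1) to the farthest point.
Squared distances: 117, 68, 85, 80, 65, 169.
Maximum is 169, attained at P_6.
r = √169 = 13.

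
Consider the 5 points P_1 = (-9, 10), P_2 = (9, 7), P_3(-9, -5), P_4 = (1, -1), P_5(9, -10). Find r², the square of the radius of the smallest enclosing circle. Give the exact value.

The minimum enclosing circle of a finite set is fixed by two of the points (as a diameter) or three (as a circumcircle).
The farthest pair is P_1–P_5 with squared distance 724. The circle on this segment as diameter has centre (0, 0) and r² = 724/4 = 181.
Check P_2: distance² to centre = 130 ≤ 181, so it lies inside.
All remaining points lie in this disk, and no smaller disk contains both endpoints, so this is the minimum enclosing circle.

181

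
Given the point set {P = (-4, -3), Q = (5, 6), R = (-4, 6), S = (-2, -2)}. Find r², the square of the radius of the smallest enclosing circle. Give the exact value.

By Welzl's lemma the MEC is supported by two points (diametrically opposite) or three points (on a circumcircle).
The farthest pair is P–Q with squared distance 162. The circle on this segment as diameter has centre (0.5, 1.5) and r² = 162/4 = 40.5.
Check R: distance² to centre = 40.5 ≤ 40.5, so it lies inside.
All remaining points lie in this disk, and no smaller disk contains both endpoints, so this is the minimum enclosing circle.

40.5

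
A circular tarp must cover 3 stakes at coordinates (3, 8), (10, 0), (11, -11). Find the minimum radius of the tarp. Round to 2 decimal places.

10.31

Call the three points A, B, C in the order given.
Side lengths²: AB² = 113, AC² = 425, BC² = 122.
Since AC² = 425 ≥ 122 + 113 = 235, the angle opposite AC is not acute, so the smallest enclosing circle has AC as diameter.
Centre = midpoint of AC = (7, -1.5), r² = 425/4 = 106.25.
r = √(106.25) ≈ 10.31.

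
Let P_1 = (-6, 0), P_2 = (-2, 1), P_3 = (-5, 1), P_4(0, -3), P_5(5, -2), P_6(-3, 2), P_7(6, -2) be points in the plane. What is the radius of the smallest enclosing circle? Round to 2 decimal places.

6.08

A smallest enclosing disk is always determined by at most three of the input points on its boundary.
The farthest pair is P_1–P_7 with squared distance 148. The circle on this segment as diameter has centre (0, -1) and r² = 148/4 = 37.
Check P_2: distance² to centre = 8 ≤ 37, so it lies inside.
All remaining points lie in this disk, and no smaller disk contains both endpoints, so this is the minimum enclosing circle.
r = √37 ≈ 6.08.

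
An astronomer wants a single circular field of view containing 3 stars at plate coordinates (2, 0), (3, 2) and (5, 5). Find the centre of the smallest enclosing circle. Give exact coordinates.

Call the three points A, B, C in the order given.
Side lengths²: AB² = 5, AC² = 34, BC² = 13.
Since AC² = 34 ≥ 13 + 5 = 18, the angle opposite AC is not acute, so the smallest enclosing circle has AC as diameter.
Centre = midpoint of AC = (3.5, 2.5), r² = 34/4 = 8.5.
Centre = (3.5, 2.5).

(3.5, 2.5)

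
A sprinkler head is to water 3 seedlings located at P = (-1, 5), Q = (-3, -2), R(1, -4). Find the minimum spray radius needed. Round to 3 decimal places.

Side lengths²: PQ² = 53, PR² = 85, QR² = 20.
Since PR² = 85 ≥ 53 + 20 = 73, the angle opposite PR is not acute, so the smallest enclosing circle has PR as diameter.
Centre = midpoint of PR = (0, 0.5), r² = 85/4 = 21.25.
r = √(21.25) ≈ 4.610.

4.610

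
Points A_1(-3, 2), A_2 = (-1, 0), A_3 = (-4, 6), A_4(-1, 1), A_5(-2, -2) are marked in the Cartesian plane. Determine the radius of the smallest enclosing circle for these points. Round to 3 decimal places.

The farthest pair is A_3–A_5 with squared distance 68. The circle on this segment as diameter has centre (-3, 2) and r² = 68/4 = 17.
Check A_1: distance² to centre = 0 ≤ 17, so it lies inside.
All remaining points lie in this disk, and no smaller disk contains both endpoints, so this is the minimum enclosing circle.
r = √17 ≈ 4.123.

4.123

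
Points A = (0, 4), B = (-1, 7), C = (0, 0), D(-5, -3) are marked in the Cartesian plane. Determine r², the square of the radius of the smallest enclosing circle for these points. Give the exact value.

A smallest enclosing disk is always determined by at most three of the input points on its boundary.
The farthest pair is B–D with squared distance 116. The circle on this segment as diameter has centre (-3, 2) and r² = 116/4 = 29.
Check A: distance² to centre = 13 ≤ 29, so it lies inside.
All remaining points lie in this disk, and no smaller disk contains both endpoints, so this is the minimum enclosing circle.

29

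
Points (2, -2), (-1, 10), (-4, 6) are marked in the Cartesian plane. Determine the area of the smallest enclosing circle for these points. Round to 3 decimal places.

120.166

Call the three points A, B, C in the order given.
Side lengths²: AB² = 153, AC² = 100, BC² = 25.
Since AB² = 153 ≥ 100 + 25 = 125, the angle opposite AB is not acute, so the smallest enclosing circle has AB as diameter.
Centre = midpoint of AB = (0.5, 4), r² = 153/4 = 38.25.
Area = π·r² = π·38.25 ≈ 120.166.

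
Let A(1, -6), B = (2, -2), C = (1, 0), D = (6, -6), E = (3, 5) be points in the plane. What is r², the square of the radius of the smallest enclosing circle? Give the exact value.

The minimum enclosing circle of a finite set is fixed by two of the points (as a diameter) or three (as a circumcircle).
The minimum enclosing circle is determined by three boundary points: A, D, E.
Their circumcentre is (3.5, -17/22) with r² = 8125/242.
The farthest remaining point C is at distance² 1657/242 ≤ 8125/242.

8125/242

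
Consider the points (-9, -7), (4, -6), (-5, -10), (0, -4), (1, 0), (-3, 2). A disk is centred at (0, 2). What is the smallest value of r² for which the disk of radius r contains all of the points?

169

The required radius is the distance from (0, 2) to the farthest point.
Squared distances: 162, 80, 169, 36, 5, 9.
Maximum is 169, attained at (-5, -10).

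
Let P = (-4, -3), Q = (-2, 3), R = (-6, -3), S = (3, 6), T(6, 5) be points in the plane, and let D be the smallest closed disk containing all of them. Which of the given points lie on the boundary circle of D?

The minimum enclosing circle of a finite set is fixed by two of the points (as a diameter) or three (as a circumcircle).
The farthest pair is R–T with squared distance 208. The circle on this segment as diameter has centre (0, 1) and r² = 208/4 = 52.
Check P: distance² to centre = 32 ≤ 52, so it lies inside.
All remaining points lie in this disk, and no smaller disk contains both endpoints, so this is the minimum enclosing circle.
The points at distance exactly r from the centre are R, T — 2 points.

R, T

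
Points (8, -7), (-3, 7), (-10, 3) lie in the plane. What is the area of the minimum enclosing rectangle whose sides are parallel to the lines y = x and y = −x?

154

In coordinates u = x + y, v = x − y the rectangle is axis-aligned; the map (x,y)→(u,v) scales areas by 2.
u-values: 1, 4, -7; range = 4 − (-7) = 11.
v-values: 15, -10, -13; range = 15 − (-13) = 28.
Area = (11 × 28) / 2 = 154.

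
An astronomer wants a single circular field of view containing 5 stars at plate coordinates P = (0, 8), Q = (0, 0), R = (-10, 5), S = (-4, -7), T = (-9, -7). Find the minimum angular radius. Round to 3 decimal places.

A smallest enclosing disk is always determined by at most three of the input points on its boundary.
The farthest pair is P–T with squared distance 306. The circle on this segment as diameter has centre (-4.5, 0.5) and r² = 306/4 = 76.5.
Check Q: distance² to centre = 20.5 ≤ 76.5, so it lies inside.
All remaining points lie in this disk, and no smaller disk contains both endpoints, so this is the minimum enclosing circle.
r = √(76.5) ≈ 8.746.

8.746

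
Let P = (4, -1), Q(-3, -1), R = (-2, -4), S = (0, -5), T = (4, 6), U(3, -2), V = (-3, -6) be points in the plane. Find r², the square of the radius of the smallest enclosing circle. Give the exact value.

48.25

By Welzl's lemma the MEC is supported by two points (diametrically opposite) or three points (on a circumcircle).
The farthest pair is T–V with squared distance 193. The circle on this segment as diameter has centre (0.5, 0) and r² = 193/4 = 48.25.
Check P: distance² to centre = 13.25 ≤ 48.25, so it lies inside.
All remaining points lie in this disk, and no smaller disk contains both endpoints, so this is the minimum enclosing circle.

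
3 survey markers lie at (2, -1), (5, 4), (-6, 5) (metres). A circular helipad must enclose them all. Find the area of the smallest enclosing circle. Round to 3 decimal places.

Call the three points A, B, C in the order given.
Side lengths²: AB² = 34, AC² = 100, BC² = 122.
Since BC² = 122 < 100 + 34 = 134, the triangle is acute, so the smallest enclosing circle is the circumcircle.
Circumcentre = (-16/29, 114/29), r² = 25925/841.
Area = π·r² = π·25925/841 ≈ 96.844.

96.844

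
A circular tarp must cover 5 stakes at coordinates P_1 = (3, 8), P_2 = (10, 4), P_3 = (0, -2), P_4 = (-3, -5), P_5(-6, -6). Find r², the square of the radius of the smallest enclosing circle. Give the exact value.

A smallest enclosing disk is always determined by at most three of the input points on its boundary.
The farthest pair is P_2–P_5 with squared distance 356. The circle on this segment as diameter has centre (2, -1) and r² = 356/4 = 89.
Check P_1: distance² to centre = 82 ≤ 89, so it lies inside.
All remaining points lie in this disk, and no smaller disk contains both endpoints, so this is the minimum enclosing circle.

89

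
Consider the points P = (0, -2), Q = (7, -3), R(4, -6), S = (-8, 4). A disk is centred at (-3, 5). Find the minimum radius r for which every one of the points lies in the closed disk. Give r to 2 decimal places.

13.04

The required radius is the distance from (-3, 5) to the farthest point.
Squared distances: 58, 164, 170, 26.
Maximum is 170, attained at R.
r = √170 ≈ 13.04.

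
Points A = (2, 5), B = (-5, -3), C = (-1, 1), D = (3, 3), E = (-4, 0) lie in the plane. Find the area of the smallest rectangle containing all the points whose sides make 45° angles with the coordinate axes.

30

In coordinates u = x + y, v = x − y the rectangle is axis-aligned; the map (x,y)→(u,v) scales areas by 2.
u-values: 7, -8, 0, 6, -4; range = 7 − (-8) = 15.
v-values: -3, -2, -2, 0, -4; range = 0 − (-4) = 4.
Area = (15 × 4) / 2 = 30.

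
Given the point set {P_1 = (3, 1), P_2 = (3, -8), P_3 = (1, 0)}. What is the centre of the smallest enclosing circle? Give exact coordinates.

Side lengths²: P_1P_2² = 81, P_1P_3² = 5, P_2P_3² = 68.
Since P_1P_2² = 81 ≥ 68 + 5 = 73, the angle opposite P_1P_2 is not acute, so the smallest enclosing circle has P_1P_2 as diameter.
Centre = midpoint of P_1P_2 = (3, -3.5), r² = 81/4 = 20.25.
Centre = (3, -3.5).

(3, -3.5)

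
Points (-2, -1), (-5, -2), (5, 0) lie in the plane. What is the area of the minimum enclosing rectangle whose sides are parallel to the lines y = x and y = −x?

48

In coordinates u = x + y, v = x − y the rectangle is axis-aligned; the map (x,y)→(u,v) scales areas by 2.
u-values: -3, -7, 5; range = 5 − (-7) = 12.
v-values: -1, -3, 5; range = 5 − (-3) = 8.
Area = (12 × 8) / 2 = 48.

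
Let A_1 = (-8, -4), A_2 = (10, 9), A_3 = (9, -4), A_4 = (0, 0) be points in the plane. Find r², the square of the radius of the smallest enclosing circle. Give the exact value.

The farthest pair is A_1–A_2 with squared distance 493. The circle on this segment as diameter has centre (1, 2.5) and r² = 493/4 = 123.25.
Check A_3: distance² to centre = 106.25 ≤ 123.25, so it lies inside.
All remaining points lie in this disk, and no smaller disk contains both endpoints, so this is the minimum enclosing circle.

123.25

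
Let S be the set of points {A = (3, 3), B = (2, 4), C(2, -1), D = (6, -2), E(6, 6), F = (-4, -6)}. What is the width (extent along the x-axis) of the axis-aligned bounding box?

10

max x = 6, min x = -4, so width = 10.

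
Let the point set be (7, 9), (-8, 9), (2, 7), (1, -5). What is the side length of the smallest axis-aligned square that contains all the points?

15

The bounding box has width 15 and height 14.
An axis-aligned square enclosing the set must have side ≥ max(width, height).
So the minimum side is max(15, 14) = 15.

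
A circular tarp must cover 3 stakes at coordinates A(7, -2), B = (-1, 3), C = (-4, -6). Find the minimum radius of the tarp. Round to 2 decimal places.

Side lengths²: AB² = 89, AC² = 137, BC² = 90.
Since AC² = 137 < 90 + 89 = 179, the triangle is acute, so the smallest enclosing circle is the circumcircle.
Circumcentre = (59/58, -155/58), r² = 60965/1682.
r = √(60965/1682) ≈ 6.02.

6.02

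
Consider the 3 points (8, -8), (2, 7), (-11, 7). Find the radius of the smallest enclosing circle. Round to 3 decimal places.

12.104

Call the three points A, B, C in the order given.
Side lengths²: AB² = 261, AC² = 586, BC² = 169.
Since AC² = 586 ≥ 261 + 169 = 430, the angle opposite AC is not acute, so the smallest enclosing circle has AC as diameter.
Centre = midpoint of AC = (-1.5, -0.5), r² = 586/4 = 146.5.
r = √(146.5) ≈ 12.104.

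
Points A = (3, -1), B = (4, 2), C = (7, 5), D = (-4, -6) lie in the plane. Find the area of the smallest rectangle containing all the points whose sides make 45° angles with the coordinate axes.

In coordinates u = x + y, v = x − y the rectangle is axis-aligned; the map (x,y)→(u,v) scales areas by 2.
u-values: 2, 6, 12, -10; range = 12 − (-10) = 22.
v-values: 4, 2, 2, 2; range = 4 − 2 = 2.
Area = (22 × 2) / 2 = 22.

22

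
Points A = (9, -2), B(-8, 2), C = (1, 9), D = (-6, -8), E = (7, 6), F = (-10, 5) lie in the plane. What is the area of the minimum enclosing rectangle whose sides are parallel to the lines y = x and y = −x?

In coordinates u = x + y, v = x − y the rectangle is axis-aligned; the map (x,y)→(u,v) scales areas by 2.
u-values: 7, -6, 10, -14, 13, -5; range = 13 − (-14) = 27.
v-values: 11, -10, -8, 2, 1, -15; range = 11 − (-15) = 26.
Area = (27 × 26) / 2 = 351.

351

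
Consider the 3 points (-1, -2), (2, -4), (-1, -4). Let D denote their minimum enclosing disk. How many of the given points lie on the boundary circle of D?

3

Call the three points A, B, C in the order given.
Side lengths²: AB² = 13, AC² = 4, BC² = 9.
Since AB² = 13 ≥ 9 + 4 = 13, the angle opposite AB is not acute, so the smallest enclosing circle has AB as diameter.
Centre = midpoint of AB = (0.5, -3), r² = 13/4 = 3.25.
The points at distance exactly r from the centre are (-1, -2), (2, -4), (-1, -4) — 3 points.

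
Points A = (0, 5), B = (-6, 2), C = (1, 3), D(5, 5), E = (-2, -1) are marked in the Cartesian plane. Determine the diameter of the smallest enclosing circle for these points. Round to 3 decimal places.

11.402

A smallest enclosing disk is always determined by at most three of the input points on its boundary.
The farthest pair is B–D with squared distance 130. The circle on this segment as diameter has centre (-0.5, 3.5) and r² = 130/4 = 32.5.
Check A: distance² to centre = 2.5 ≤ 32.5, so it lies inside.
All remaining points lie in this disk, and no smaller disk contains both endpoints, so this is the minimum enclosing circle.
Diameter = 2r = 2√(32.5) ≈ 11.402.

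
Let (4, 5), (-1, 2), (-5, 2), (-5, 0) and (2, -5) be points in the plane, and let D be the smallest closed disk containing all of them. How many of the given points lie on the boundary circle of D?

The minimum enclosing circle of a finite set is fixed by two of the points (as a diameter) or three (as a circumcircle).
The minimum enclosing circle is determined by three boundary points: (4, 5), (-5, 2), (2, -5).
Their circumcentre is (0.5, 0.5) with r² = 32.5.
The farthest remaining point (-5, 0) is at distance² 30.5 ≤ 32.5.
The points at distance exactly r from the centre are (4, 5), (-5, 2), (2, -5) — 3 points.

3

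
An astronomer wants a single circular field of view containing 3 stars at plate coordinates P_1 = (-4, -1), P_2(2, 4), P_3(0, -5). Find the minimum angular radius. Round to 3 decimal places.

Side lengths²: P_1P_2² = 61, P_1P_3² = 32, P_2P_3² = 85.
Since P_2P_3² = 85 < 61 + 32 = 93, the triangle is acute, so the smallest enclosing circle is the circumcircle.
Circumcentre = (13/22, -9/22), r² = 5185/242.
r = √(5185/242) ≈ 4.629.

4.629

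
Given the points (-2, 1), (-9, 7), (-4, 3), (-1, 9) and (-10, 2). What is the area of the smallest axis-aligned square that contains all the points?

81

The bounding box has width 9 and height 8.
An axis-aligned square enclosing the set must have side ≥ max(width, height).
So the minimum side is max(9, 8) = 9.
Area = 9² = 81.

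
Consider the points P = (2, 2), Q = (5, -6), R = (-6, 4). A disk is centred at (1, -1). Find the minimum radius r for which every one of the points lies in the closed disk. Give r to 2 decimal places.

The required radius is the distance from (1, -1) to the farthest point.
Squared distances: 10, 41, 74.
Maximum is 74, attained at R.
r = √74 ≈ 8.60.

8.60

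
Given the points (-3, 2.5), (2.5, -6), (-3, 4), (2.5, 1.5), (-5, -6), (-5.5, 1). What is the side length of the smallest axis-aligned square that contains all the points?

10

The bounding box has width 8 and height 10.
An axis-aligned square enclosing the set must have side ≥ max(width, height).
So the minimum side is max(8, 10) = 10.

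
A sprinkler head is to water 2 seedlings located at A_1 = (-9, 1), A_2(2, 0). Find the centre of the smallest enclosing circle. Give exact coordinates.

The smallest circle enclosing two points has them as diameter endpoints.
Centre = midpoint = (-3.5, 0.5); r² = |A_1A_2|²/4 = 122/4 = 30.5.
Centre = (-3.5, 0.5).

(-3.5, 0.5)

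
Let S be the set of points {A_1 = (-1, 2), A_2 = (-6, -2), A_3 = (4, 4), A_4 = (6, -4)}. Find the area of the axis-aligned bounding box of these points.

x ranges over [-6, 6], width 12.
y ranges over [-4, 4], height 8.
Area = 12 × 8 = 96.

96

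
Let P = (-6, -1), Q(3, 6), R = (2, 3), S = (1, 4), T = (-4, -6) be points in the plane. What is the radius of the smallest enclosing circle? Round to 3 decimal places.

By Welzl's lemma the MEC is supported by two points (diametrically opposite) or three points (on a circumcircle).
The farthest pair is Q–T with squared distance 193. The circle on this segment as diameter has centre (-0.5, 0) and r² = 193/4 = 48.25.
Check P: distance² to centre = 31.25 ≤ 48.25, so it lies inside.
All remaining points lie in this disk, and no smaller disk contains both endpoints, so this is the minimum enclosing circle.
r = √(48.25) ≈ 6.946.

6.946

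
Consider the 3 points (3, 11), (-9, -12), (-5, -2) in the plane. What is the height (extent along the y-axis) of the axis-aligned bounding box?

max y = 11, min y = -12, so height = 23.

23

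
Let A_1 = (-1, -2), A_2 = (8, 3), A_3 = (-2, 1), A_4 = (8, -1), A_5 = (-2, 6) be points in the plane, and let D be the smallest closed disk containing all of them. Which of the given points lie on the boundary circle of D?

The farthest pair is A_4–A_5 with squared distance 149. The circle on this segment as diameter has centre (3, 2.5) and r² = 149/4 = 37.25.
Check A_1: distance² to centre = 36.25 ≤ 37.25, so it lies inside.
All remaining points lie in this disk, and no smaller disk contains both endpoints, so this is the minimum enclosing circle.
The points at distance exactly r from the centre are A_4, A_5 — 2 points.

A_4, A_5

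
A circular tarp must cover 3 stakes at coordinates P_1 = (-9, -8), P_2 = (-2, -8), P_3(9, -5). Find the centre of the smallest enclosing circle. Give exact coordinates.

Side lengths²: P_1P_2² = 49, P_1P_3² = 333, P_2P_3² = 130.
Since P_1P_3² = 333 ≥ 130 + 49 = 179, the angle opposite P_1P_3 is not acute, so the smallest enclosing circle has P_1P_3 as diameter.
Centre = midpoint of P_1P_3 = (0, -6.5), r² = 333/4 = 83.25.
Centre = (0, -6.5).

(0, -6.5)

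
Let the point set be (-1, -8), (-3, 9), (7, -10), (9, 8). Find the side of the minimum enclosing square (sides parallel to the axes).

The bounding box has width 12 and height 19.
An axis-aligned square enclosing the set must have side ≥ max(width, height).
So the minimum side is max(12, 19) = 19.

19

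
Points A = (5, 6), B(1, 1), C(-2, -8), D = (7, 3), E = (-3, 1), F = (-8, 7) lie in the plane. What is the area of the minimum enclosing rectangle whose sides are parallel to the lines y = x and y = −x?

In coordinates u = x + y, v = x − y the rectangle is axis-aligned; the map (x,y)→(u,v) scales areas by 2.
u-values: 11, 2, -10, 10, -2, -1; range = 11 − (-10) = 21.
v-values: -1, 0, 6, 4, -4, -15; range = 6 − (-15) = 21.
Area = (21 × 21) / 2 = 220.5.

220.5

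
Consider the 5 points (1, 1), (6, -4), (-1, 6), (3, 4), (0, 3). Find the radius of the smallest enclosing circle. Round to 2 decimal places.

6.10

A smallest enclosing disk is always determined by at most three of the input points on its boundary.
The farthest pair is (6, -4)–(-1, 6) with squared distance 149. The circle on this segment as diameter has centre (2.5, 1) and r² = 149/4 = 37.25.
Check (1, 1): distance² to centre = 2.25 ≤ 37.25, so it lies inside.
All remaining points lie in this disk, and no smaller disk contains both endpoints, so this is the minimum enclosing circle.
r = √(37.25) ≈ 6.10.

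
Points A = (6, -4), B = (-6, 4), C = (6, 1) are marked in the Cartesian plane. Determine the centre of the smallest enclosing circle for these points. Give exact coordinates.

Side lengths²: AB² = 208, AC² = 25, BC² = 153.
Since AB² = 208 ≥ 153 + 25 = 178, the angle opposite AB is not acute, so the smallest enclosing circle has AB as diameter.
Centre = midpoint of AB = (0, 0), r² = 208/4 = 52.
Centre = (0, 0).

(0, 0)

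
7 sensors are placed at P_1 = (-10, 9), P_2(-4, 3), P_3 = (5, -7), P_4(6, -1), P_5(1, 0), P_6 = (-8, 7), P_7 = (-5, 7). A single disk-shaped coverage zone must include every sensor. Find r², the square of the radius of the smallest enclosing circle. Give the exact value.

A smallest enclosing disk is always determined by at most three of the input points on its boundary.
The farthest pair is P_1–P_3 with squared distance 481. The circle on this segment as diameter has centre (-2.5, 1) and r² = 481/4 = 120.25.
Check P_2: distance² to centre = 6.25 ≤ 120.25, so it lies inside.
All remaining points lie in this disk, and no smaller disk contains both endpoints, so this is the minimum enclosing circle.

120.25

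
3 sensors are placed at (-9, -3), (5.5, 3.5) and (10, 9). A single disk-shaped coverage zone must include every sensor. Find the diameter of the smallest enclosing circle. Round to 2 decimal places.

22.47

Call the three points A, B, C in the order given.
Side lengths²: AB² = 252.5, AC² = 505, BC² = 50.5.
Since AC² = 505 ≥ 252.5 + 50.5 = 303, the angle opposite AC is not acute, so the smallest enclosing circle has AC as diameter.
Centre = midpoint of AC = (0.5, 3), r² = 505/4 = 126.25.
Diameter = 2r = 2√(126.25) ≈ 22.47.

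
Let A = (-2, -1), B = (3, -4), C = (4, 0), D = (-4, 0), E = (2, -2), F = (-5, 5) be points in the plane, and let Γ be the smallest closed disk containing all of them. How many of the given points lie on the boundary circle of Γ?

By Welzl's lemma the MEC is supported by two points (diametrically opposite) or three points (on a circumcircle).
The farthest pair is B–F with squared distance 145. The circle on this segment as diameter has centre (-1, 0.5) and r² = 145/4 = 36.25.
Check A: distance² to centre = 3.25 ≤ 36.25, so it lies inside.
All remaining points lie in this disk, and no smaller disk contains both endpoints, so this is the minimum enclosing circle.
The points at distance exactly r from the centre are B, F — 2 points.

2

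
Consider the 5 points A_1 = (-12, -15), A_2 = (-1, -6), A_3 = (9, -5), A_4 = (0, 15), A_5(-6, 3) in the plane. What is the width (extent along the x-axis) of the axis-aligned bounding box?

21

max x = 9, min x = -12, so width = 21.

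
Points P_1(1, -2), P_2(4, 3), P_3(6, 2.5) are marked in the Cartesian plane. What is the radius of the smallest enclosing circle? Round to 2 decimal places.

3.36

Side lengths²: P_1P_2² = 34, P_1P_3² = 45.25, P_2P_3² = 4.25.
Since P_1P_3² = 45.25 ≥ 34 + 4.25 = 38.25, the angle opposite P_1P_3 is not acute, so the smallest enclosing circle has P_1P_3 as diameter.
Centre = midpoint of P_1P_3 = (3.5, 0.25), r² = 45.25/4 = 11.3125.
r = √(11.3125) ≈ 3.36.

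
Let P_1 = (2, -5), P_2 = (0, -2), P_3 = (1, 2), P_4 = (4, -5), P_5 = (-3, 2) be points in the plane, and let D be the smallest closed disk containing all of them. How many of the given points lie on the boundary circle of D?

The farthest pair is P_4–P_5 with squared distance 98. The circle on this segment as diameter has centre (0.5, -1.5) and r² = 98/4 = 24.5.
Check P_1: distance² to centre = 14.5 ≤ 24.5, so it lies inside.
All remaining points lie in this disk, and no smaller disk contains both endpoints, so this is the minimum enclosing circle.
The points at distance exactly r from the centre are P_4, P_5 — 2 points.

2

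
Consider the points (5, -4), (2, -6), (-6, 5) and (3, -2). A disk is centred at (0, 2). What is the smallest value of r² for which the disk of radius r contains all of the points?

68

The required radius is the distance from (0, 2) to the farthest point.
Squared distances: 61, 68, 45, 25.
Maximum is 68, attained at (2, -6).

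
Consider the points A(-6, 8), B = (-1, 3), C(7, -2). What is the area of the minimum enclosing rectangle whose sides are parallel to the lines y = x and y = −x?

34.5

In coordinates u = x + y, v = x − y the rectangle is axis-aligned; the map (x,y)→(u,v) scales areas by 2.
u-values: 2, 2, 5; range = 5 − 2 = 3.
v-values: -14, -4, 9; range = 9 − (-14) = 23.
Area = (3 × 23) / 2 = 34.5.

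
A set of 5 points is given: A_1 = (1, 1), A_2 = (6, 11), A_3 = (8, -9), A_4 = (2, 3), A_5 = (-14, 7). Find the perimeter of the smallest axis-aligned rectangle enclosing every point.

Width = max x − min x = 8 − (-14) = 22.
Height = max y − min y = 11 − (-9) = 20.
Perimeter = 2(22 + 20) = 84.

84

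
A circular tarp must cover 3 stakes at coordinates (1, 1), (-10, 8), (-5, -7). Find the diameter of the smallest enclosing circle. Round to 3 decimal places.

15.858

Call the three points A, B, C in the order given.
Side lengths²: AB² = 170, AC² = 100, BC² = 250.
Since BC² = 250 < 170 + 100 = 270, the triangle is acute, so the smallest enclosing circle is the circumcircle.
Circumcentre = (-90/13, 9/13), r² = 10625/169.
Diameter = 2r = 2√(10625/169) ≈ 15.858.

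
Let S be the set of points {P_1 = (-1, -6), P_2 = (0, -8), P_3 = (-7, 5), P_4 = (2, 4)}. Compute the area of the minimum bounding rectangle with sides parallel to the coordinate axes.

x ranges over [-7, 2], width 9.
y ranges over [-8, 5], height 13.
Area = 9 × 13 = 117.

117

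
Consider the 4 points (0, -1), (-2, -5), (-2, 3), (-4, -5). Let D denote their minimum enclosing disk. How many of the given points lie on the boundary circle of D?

By Welzl's lemma the MEC is supported by two points (diametrically opposite) or three points (on a circumcircle).
The farthest pair is (-2, 3)–(-4, -5) with squared distance 68. The circle on this segment as diameter has centre (-3, -1) and r² = 68/4 = 17.
Check (0, -1): distance² to centre = 9 ≤ 17, so it lies inside.
All remaining points lie in this disk, and no smaller disk contains both endpoints, so this is the minimum enclosing circle.
The points at distance exactly r from the centre are (-2, -5), (-2, 3), (-4, -5) — 3 points.

3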